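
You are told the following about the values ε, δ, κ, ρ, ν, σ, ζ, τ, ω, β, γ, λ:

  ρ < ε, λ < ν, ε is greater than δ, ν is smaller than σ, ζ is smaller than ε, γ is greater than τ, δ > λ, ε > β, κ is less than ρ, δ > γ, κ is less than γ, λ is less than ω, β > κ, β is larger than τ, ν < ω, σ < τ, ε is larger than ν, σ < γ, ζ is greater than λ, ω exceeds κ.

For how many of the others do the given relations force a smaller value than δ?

Directly below δ: λ, γ.
One step further: κ, σ, τ (5 so far).
One step further: ν (6 so far).
Nothing else is reachable below δ; 6 in all.

6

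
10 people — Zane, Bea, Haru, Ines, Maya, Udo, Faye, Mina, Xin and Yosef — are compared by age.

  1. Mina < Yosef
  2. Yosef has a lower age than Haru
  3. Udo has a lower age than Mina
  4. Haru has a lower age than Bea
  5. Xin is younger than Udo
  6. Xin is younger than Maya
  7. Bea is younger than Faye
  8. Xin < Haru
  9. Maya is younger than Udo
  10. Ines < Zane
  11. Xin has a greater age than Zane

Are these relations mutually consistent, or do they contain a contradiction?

consistent

Every relation is compatible with Ines < Zane < Xin < Maya < Udo < Mina < Yosef < Haru < Bea < Faye; the set is consistent.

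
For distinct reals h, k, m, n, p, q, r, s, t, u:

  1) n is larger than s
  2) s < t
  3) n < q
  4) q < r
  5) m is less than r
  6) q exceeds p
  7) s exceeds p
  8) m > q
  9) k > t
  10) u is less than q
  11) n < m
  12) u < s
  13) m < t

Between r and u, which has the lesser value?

u < s and s < n give u < n.
With n < q: u < s < n < q.
With q < m: u < s < n < q < m.
Then m < r extends the chain to r.
So u < r; u is the smaller of the two.

u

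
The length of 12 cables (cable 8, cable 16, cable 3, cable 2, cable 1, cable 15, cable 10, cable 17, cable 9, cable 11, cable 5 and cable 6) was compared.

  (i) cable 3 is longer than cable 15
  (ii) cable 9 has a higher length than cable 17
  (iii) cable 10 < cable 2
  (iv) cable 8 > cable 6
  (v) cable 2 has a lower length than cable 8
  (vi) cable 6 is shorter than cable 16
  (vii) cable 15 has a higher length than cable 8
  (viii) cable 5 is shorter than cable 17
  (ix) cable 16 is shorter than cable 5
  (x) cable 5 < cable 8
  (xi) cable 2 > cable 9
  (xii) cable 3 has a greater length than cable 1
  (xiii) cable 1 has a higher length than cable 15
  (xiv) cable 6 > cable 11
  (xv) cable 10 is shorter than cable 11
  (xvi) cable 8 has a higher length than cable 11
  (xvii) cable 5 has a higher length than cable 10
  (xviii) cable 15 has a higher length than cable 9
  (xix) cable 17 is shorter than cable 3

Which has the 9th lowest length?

cable 8

Chaining the given pairs: cable 10 < cable 11 < cable 6 < cable 16 < cable 5 < cable 17 < cable 9 < cable 2 < cable 8 < cable 15 < cable 1 < cable 3.
Counting 9 from the smallest end gives cable 8.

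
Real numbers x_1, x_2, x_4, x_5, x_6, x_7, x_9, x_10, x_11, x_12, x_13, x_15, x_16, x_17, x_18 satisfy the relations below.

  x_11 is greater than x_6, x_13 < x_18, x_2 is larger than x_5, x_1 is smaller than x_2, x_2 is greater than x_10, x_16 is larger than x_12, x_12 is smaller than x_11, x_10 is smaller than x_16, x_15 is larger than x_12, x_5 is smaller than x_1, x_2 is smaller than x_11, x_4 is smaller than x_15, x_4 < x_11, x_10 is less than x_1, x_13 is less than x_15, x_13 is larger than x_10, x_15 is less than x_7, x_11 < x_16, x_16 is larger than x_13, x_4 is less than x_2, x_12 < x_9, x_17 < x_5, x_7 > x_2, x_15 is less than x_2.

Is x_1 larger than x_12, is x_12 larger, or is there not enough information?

Following every chain through x_12: above x_12 we get x_15, x_2, x_11, x_7, x_9, x_16.
x_1 is not reached, and no chain runs the other way from x_1 to x_12.
So the given relations leave the order of x_12 and x_1 undetermined.

undetermined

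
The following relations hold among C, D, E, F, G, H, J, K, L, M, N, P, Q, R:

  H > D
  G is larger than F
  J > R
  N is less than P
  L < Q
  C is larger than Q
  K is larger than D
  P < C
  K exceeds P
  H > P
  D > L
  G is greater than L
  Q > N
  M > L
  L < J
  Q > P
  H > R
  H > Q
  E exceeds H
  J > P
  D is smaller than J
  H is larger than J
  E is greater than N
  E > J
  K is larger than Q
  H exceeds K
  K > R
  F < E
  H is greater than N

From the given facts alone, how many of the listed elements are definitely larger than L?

9

Directly above L: M, Q, D, J, G.
One step further: K, C, H, E (9 so far).
Nothing else is reachable above L; 9 in all.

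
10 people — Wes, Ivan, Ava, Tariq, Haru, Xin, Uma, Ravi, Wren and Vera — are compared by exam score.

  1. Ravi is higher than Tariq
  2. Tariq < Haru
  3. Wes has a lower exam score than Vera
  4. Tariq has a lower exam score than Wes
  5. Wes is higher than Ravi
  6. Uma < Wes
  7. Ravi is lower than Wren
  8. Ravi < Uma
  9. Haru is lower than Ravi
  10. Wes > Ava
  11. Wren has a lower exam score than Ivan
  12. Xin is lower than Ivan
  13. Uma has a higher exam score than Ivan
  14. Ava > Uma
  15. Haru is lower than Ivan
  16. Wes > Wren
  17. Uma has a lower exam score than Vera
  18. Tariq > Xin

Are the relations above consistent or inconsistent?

Every relation is compatible with Xin < Tariq < Haru < Ravi < Wren < Ivan < Uma < Ava < Wes < Vera; the set is consistent.

consistent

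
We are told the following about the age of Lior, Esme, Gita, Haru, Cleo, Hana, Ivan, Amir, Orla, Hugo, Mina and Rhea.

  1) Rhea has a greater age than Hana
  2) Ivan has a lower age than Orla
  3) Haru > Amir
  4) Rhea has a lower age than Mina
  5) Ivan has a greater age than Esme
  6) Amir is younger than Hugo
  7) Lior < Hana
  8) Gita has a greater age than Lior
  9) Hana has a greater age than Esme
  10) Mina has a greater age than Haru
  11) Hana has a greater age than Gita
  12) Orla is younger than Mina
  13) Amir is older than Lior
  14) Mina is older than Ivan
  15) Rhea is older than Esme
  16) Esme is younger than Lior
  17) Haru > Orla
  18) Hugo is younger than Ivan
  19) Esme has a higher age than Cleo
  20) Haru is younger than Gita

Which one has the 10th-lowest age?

Hana

The consecutive relations fix a unique order: Cleo < Esme < Lior < Amir < Hugo < Ivan < Orla < Haru < Gita < Hana < Rhea < Mina.
The 10th smallest is Hana.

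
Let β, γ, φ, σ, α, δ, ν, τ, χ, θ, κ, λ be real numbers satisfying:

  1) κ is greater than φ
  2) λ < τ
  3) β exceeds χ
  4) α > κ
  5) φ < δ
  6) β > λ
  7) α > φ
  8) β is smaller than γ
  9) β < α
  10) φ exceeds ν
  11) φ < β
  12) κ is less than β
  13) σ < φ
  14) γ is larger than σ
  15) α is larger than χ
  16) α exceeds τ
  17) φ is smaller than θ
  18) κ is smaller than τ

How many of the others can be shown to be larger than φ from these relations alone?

From φ the given relations immediately reach δ, κ, β, α, θ.
From those, τ, γ — 7 in total.
No other element is forced above φ by the given relations, so the count is 7.

7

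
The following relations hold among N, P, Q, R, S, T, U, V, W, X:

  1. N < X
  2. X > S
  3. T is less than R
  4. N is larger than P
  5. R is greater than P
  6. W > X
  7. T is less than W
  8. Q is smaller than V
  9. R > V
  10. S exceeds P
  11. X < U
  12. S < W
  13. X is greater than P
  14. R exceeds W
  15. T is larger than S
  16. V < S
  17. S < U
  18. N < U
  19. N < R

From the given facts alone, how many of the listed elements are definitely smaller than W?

7

The elements the relations force below W are P, Q, V, S, N, T, X — no chain reaches any other.
That is 7.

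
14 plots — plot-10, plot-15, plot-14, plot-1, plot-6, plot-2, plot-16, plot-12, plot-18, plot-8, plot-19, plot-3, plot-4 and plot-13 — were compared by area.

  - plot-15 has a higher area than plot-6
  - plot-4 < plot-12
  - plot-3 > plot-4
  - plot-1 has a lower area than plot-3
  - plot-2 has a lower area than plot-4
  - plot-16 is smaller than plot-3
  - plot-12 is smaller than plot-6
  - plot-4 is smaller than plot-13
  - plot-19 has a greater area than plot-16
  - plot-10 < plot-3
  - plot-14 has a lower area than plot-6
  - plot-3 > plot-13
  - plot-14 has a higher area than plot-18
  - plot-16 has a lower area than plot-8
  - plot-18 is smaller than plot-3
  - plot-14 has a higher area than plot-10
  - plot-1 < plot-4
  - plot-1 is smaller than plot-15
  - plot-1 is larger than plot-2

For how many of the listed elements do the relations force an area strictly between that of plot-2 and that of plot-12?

2

The relations place plot-2 below plot-12. An element lies strictly between them when it is forced above plot-2 and also forced below plot-12.
Above plot-2: {plot-1, plot-4, plot-13, plot-3, plot-6, plot-15}. Below plot-12: {plot-1, plot-4}.
Intersection: {plot-1, plot-4} — 2.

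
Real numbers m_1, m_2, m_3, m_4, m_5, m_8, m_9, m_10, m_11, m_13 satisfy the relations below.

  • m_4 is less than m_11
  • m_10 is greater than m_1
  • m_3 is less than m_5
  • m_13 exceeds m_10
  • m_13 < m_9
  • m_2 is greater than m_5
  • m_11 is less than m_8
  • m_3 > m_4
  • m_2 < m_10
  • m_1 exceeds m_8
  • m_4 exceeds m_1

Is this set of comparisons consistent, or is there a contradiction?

inconsistent

We have m_4 < m_11 stated directly, yet also m_11 < m_8 < m_1 < m_4 by chaining the others — so m_11 < m_4. Contradiction.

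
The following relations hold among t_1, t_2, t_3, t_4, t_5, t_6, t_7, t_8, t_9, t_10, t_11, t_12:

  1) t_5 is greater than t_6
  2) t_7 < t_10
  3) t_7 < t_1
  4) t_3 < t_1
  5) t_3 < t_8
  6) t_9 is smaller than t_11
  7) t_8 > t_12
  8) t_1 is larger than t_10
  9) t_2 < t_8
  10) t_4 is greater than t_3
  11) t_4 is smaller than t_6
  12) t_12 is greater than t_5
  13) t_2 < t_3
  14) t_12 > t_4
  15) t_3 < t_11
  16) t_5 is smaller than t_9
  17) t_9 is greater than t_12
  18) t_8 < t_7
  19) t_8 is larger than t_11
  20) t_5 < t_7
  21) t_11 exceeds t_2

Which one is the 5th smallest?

t_5

The consecutive relations fix a unique order: t_2 < t_3 < t_4 < t_6 < t_5 < t_12 < t_9 < t_11 < t_8 < t_7 < t_10 < t_1.
The 5th smallest is t_5.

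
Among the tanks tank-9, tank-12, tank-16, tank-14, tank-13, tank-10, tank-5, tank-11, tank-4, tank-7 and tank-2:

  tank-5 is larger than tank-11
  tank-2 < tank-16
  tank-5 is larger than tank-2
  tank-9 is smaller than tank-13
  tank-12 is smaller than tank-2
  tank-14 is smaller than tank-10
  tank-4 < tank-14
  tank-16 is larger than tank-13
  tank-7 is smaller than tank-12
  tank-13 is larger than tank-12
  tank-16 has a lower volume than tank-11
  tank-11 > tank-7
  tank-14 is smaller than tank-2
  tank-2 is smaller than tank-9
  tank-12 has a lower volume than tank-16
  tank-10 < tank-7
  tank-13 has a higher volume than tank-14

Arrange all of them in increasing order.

Each adjacent pair is fixed by a given relation: tank-4 < tank-14; tank-14 < tank-10; tank-10 < tank-7; tank-7 < tank-12; tank-12 < tank-2; tank-2 < tank-9; tank-9 < tank-13; tank-13 < tank-16; tank-16 < tank-11; tank-11 < tank-5. Chaining them end to end gives the full order.

tank-4 < tank-14 < tank-10 < tank-7 < tank-12 < tank-2 < tank-9 < tank-13 < tank-16 < tank-11 < tank-5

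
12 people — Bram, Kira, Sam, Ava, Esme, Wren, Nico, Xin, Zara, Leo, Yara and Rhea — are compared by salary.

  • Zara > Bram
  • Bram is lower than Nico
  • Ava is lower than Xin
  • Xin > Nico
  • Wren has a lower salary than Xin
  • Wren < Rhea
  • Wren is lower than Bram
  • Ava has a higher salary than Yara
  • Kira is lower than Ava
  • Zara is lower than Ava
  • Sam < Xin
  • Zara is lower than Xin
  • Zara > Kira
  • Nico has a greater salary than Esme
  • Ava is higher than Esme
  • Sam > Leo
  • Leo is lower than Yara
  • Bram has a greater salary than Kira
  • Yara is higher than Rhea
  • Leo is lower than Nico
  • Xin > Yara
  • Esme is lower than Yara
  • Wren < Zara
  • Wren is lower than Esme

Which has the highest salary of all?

Xin

Chaining downward from Xin: directly below it, Wren, Zara, Yara, Sam, Ava, Nico; then Leo, Kira, Bram, Rhea, Esme.
That covers every other element, and nothing is given above Xin, so Xin is the highest salary.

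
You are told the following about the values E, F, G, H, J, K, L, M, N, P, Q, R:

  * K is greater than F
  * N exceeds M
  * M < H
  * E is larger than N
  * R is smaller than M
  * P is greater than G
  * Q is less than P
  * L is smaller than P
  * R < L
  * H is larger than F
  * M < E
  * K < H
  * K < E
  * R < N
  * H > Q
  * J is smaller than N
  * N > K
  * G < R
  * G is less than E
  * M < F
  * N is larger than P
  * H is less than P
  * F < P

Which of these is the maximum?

Chaining downward from E: directly below it, G, M, K, N; then R, F, J, P; then Q, L, H.
That covers every other element, and nothing is given above E, so E is the maximum.

E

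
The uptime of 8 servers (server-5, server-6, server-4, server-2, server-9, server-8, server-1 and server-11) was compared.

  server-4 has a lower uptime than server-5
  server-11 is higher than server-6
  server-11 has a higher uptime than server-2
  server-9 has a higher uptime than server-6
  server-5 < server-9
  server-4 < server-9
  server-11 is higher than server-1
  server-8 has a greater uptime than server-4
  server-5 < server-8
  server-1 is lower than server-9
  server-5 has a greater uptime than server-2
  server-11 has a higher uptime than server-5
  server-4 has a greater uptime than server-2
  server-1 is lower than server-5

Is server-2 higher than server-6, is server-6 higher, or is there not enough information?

undetermined

Following every chain through server-2: above server-2 we get server-4, server-5, server-8, server-9, server-11.
server-6 is not reached, and no chain runs the other way from server-6 to server-2.
So the given relations leave the order of server-2 and server-6 undetermined.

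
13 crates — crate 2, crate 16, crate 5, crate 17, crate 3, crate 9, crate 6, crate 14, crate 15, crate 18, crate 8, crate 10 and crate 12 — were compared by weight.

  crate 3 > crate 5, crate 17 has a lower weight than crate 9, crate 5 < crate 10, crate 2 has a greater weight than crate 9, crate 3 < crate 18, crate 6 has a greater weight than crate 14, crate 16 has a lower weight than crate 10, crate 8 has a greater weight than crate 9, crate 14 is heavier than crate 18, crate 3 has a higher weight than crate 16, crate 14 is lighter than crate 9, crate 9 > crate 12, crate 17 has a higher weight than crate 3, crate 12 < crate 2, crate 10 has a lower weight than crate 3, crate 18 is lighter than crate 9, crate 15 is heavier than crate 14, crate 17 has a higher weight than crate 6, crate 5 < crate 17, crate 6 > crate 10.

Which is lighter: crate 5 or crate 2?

The relevant relations are crate 5 < crate 10; crate 10 < crate 3; crate 3 < crate 18; crate 18 < crate 14; crate 14 < crate 6; crate 6 < crate 17; crate 17 < crate 9; crate 9 < crate 2.
Chaining these gives crate 5 < crate 10 < crate 3 < crate 18 < crate 14 < crate 6 < crate 17 < crate 9 < crate 2.
So crate 5 < crate 2; crate 5 is the lighter of the two.

crate 5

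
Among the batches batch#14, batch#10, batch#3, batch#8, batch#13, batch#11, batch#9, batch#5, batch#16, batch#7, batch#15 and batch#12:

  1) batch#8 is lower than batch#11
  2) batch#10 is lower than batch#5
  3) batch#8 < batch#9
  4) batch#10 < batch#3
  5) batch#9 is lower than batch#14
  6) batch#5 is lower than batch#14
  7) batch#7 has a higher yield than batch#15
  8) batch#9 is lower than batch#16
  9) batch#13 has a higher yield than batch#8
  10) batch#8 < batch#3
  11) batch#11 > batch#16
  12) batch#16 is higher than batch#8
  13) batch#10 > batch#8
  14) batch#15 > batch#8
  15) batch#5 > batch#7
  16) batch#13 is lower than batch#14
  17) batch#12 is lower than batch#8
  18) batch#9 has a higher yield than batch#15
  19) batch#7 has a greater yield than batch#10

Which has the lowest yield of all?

batch#12

batch#8 is not least since batch#12 < batch#8; batch#13 is not least since batch#8 < batch#13; batch#10 is not least since batch#8 < batch#10; batch#15 is not least since batch#8 < batch#15; batch#9 is not least since batch#15 < batch#9; batch#16 is not least since batch#8 < batch#16; batch#7 is not least since batch#10 < batch#7; batch#5 is not least since batch#10 < batch#5; batch#3 is not least since batch#8 < batch#3; batch#14 is not least since batch#9 < batch#14; batch#11 is not least since batch#16 < batch#11.
Only batch#12 has nothing below it, so batch#12 is the lowest yield.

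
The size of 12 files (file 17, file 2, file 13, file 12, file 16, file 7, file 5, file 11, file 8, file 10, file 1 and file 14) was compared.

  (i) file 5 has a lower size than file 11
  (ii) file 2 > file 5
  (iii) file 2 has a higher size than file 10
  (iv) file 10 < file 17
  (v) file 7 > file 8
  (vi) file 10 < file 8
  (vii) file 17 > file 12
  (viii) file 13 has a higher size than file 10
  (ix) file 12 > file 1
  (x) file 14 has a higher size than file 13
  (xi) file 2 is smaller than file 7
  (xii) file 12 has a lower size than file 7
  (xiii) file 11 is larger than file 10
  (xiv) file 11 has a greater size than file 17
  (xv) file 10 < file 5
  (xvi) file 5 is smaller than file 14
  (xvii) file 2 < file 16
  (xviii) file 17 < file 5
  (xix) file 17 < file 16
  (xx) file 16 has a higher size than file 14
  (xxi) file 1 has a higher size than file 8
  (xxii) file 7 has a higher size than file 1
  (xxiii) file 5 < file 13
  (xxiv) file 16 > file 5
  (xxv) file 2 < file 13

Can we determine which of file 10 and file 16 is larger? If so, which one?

The relevant relations are file 10 < file 8; file 8 < file 1; file 1 < file 12; file 12 < file 17; file 17 < file 5; file 5 < file 2; file 2 < file 13; file 13 < file 14; file 14 < file 16.
Together: file 10 < file 8 < file 1 < file 12 < file 17 < file 5 < file 2 < file 13 < file 14 < file 16.
So file 16 is larger.

file 16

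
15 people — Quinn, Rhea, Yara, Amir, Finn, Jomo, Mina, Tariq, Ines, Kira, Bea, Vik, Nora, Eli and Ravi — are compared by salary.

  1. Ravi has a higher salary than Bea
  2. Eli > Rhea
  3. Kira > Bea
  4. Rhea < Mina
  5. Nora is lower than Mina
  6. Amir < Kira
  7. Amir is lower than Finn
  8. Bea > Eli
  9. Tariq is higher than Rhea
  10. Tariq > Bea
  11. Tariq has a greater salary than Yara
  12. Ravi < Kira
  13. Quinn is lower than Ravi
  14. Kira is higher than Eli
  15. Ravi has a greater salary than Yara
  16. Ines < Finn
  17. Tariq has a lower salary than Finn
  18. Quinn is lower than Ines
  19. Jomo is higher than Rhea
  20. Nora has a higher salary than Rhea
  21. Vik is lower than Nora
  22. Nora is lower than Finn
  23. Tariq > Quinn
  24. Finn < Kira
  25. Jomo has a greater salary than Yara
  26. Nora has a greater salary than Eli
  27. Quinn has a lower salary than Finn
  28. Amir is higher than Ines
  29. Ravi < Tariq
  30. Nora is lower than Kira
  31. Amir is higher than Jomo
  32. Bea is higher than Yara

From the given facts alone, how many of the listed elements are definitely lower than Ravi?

Directly below Ravi: Quinn, Yara, Bea.
One step further: Eli (4 so far).
One step further: Rhea (5 so far).
No other element is forced below Ravi by the given relations, so the count is 5.

5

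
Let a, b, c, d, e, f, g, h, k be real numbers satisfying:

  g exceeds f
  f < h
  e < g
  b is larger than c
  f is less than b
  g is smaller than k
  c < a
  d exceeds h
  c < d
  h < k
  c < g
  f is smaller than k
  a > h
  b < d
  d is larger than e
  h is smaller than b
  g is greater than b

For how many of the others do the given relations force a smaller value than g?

From g the given relations immediately reach c, f, e, b.
From those, h — 5 in total.
Nothing else is reachable below g; 5 in all.

5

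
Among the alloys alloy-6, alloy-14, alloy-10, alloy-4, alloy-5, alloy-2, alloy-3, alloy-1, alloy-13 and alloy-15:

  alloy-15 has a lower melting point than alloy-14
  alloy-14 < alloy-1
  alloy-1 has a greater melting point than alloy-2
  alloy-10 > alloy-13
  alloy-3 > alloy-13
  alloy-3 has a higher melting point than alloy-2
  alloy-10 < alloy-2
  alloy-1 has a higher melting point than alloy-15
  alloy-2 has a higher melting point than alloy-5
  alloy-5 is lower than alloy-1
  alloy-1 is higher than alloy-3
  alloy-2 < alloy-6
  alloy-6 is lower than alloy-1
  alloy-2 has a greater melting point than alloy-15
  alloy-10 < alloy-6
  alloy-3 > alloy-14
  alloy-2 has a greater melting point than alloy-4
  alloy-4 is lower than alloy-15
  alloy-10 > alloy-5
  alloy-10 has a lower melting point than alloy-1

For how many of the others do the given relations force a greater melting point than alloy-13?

Directly above alloy-13: alloy-10, alloy-3.
One step further: alloy-2, alloy-6, alloy-1 (5 so far).
No other element is forced above alloy-13 by the given relations, so the count is 5.

5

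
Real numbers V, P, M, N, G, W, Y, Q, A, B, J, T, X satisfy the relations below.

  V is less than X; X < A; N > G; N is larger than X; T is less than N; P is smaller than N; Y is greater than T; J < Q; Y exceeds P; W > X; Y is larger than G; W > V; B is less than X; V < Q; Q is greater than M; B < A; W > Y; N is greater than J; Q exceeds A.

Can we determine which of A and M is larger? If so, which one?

undetermined

Following every chain through M: above M we get Q.
A is not reached, and no chain runs the other way from A to M.
So the given relations leave the order of M and A undetermined.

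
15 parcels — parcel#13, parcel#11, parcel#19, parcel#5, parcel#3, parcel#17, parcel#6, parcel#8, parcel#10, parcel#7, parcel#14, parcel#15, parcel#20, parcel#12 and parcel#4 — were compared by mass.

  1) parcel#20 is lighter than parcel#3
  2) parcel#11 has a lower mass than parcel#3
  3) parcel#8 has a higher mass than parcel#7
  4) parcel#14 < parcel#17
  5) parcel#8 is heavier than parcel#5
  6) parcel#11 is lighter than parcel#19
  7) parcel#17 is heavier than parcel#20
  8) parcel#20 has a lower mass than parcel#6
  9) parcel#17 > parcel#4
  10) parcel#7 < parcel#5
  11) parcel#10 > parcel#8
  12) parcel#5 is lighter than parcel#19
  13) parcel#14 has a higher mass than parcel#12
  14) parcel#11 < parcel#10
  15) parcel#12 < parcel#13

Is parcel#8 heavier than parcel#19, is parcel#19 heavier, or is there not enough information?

undetermined

Following every chain through parcel#19: below parcel#19 we get parcel#7, parcel#5, parcel#11.
parcel#8 is not reached, and no chain runs the other way from parcel#8 to parcel#19.
So the given relations leave the order of parcel#19 and parcel#8 undetermined.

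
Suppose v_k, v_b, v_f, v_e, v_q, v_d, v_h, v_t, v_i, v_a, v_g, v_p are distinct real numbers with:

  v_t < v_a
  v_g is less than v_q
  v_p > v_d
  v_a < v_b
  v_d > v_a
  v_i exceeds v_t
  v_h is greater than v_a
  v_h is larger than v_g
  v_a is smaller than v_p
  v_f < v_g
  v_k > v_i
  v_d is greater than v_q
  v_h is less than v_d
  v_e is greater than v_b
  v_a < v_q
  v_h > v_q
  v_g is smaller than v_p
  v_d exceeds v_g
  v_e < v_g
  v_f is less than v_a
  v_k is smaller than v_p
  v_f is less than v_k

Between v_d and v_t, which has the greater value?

v_d

Link the given pairs in sequence: v_t < v_a; v_a < v_b; v_b < v_e; v_e < v_g; v_g < v_q; v_q < v_h; v_h < v_d.
Chaining these gives v_t < v_a < v_b < v_e < v_g < v_q < v_h < v_d.
So v_t < v_d; v_d is the larger of the two.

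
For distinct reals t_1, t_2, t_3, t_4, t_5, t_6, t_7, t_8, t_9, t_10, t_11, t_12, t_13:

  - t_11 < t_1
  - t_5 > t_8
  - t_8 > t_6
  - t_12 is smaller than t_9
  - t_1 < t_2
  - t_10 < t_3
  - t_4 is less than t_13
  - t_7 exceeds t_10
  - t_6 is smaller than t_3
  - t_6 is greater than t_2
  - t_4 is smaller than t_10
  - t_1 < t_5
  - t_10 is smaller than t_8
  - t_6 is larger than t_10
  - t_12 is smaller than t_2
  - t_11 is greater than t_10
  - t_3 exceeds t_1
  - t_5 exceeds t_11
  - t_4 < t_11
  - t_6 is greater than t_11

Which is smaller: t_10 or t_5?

t_10

Link the given pairs in sequence: t_10 < t_11; t_11 < t_1; t_1 < t_2; t_2 < t_6; t_6 < t_8; t_8 < t_5.
Together: t_10 < t_11 < t_1 < t_2 < t_6 < t_8 < t_5.
So t_10 < t_5; t_10 is the smaller of the two.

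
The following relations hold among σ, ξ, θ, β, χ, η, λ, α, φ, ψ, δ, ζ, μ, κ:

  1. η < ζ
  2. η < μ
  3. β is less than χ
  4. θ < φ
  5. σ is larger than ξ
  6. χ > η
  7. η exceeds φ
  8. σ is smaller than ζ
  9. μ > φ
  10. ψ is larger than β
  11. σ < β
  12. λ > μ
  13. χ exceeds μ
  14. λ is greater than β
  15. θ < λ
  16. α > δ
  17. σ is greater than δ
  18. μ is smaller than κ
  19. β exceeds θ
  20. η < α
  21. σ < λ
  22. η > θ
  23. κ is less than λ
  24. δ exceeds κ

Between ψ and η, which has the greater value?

ψ

η < μ < κ < δ < σ < β < ψ, by transitivity through μ, κ, δ, σ, β.
So η < ψ; ψ is the larger of the two.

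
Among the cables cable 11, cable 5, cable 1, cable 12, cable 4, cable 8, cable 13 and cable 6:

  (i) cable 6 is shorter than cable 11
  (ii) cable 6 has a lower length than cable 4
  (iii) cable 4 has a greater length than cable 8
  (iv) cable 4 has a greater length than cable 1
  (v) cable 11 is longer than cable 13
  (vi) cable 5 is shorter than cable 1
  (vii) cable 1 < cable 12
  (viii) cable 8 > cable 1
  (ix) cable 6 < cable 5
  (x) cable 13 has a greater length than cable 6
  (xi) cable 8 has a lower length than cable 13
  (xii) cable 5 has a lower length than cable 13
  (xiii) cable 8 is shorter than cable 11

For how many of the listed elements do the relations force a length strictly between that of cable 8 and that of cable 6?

2

The relations place cable 6 below cable 8. An element lies strictly between them when it is forced above cable 6 and also forced below cable 8.
Above cable 6: {cable 5, cable 1, cable 12, cable 13, cable 11, cable 4}. Below cable 8: {cable 5, cable 1}.
Intersection: {cable 5, cable 1} — 2.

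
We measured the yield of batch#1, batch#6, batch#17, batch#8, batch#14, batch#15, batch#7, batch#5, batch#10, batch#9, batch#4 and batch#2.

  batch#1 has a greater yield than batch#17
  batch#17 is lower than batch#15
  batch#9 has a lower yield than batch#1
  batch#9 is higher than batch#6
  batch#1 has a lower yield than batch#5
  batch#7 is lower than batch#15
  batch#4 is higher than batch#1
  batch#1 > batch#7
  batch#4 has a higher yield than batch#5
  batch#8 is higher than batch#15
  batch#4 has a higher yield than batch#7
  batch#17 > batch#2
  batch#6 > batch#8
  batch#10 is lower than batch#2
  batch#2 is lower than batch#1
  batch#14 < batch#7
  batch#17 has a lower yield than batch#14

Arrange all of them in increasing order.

batch#10 < batch#2 < batch#17 < batch#14 < batch#7 < batch#15 < batch#8 < batch#6 < batch#9 < batch#1 < batch#5 < batch#4

Nothing is placed below batch#10, so it is least; from there batch#10 < batch#2; batch#2 < batch#17; batch#17 < batch#14; batch#14 < batch#7; batch#7 < batch#15; batch#15 < batch#8; batch#8 < batch#6; batch#6 < batch#9; batch#9 < batch#1; batch#1 < batch#5; batch#5 < batch#4, each given directly.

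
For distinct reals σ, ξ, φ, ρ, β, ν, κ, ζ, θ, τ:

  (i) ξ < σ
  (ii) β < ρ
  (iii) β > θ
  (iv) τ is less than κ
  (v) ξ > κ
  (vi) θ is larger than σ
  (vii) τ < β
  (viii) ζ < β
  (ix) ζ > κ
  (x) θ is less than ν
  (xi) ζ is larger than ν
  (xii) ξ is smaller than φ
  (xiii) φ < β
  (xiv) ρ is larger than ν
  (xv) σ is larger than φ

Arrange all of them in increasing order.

Each adjacent pair is fixed by a given relation: τ < κ; κ < ξ; ξ < φ; φ < σ; σ < θ; θ < ν; ν < ζ; ζ < β; β < ρ. Chaining them end to end gives the full order.

τ < κ < ξ < φ < σ < θ < ν < ζ < β < ρ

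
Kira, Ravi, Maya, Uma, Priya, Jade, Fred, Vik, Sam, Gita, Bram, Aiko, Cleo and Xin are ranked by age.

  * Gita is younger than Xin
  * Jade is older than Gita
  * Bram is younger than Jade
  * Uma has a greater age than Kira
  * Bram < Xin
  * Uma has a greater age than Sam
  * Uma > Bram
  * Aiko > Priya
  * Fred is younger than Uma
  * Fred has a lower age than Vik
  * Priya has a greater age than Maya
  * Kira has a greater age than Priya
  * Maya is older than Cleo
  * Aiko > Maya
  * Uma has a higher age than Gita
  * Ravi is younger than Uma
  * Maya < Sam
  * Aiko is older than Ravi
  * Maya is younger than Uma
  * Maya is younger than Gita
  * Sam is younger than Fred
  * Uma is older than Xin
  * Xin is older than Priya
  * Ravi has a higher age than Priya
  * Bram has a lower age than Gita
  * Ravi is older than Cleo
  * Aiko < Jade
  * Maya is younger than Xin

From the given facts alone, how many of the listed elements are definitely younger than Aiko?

From Aiko the given relations immediately reach Maya, Priya, Ravi.
From those, Cleo — 4 in total.
Nothing else is reachable below Aiko; 4 in all.

4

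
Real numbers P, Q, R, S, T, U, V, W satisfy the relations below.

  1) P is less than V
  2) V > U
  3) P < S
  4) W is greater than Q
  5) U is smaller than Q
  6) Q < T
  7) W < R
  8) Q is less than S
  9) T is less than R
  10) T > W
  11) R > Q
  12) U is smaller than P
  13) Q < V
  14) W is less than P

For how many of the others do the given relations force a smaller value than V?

From V the given relations immediately reach U, Q, P.
From those, W — 4 in total.
Nothing else is reachable below V; 4 in all.

4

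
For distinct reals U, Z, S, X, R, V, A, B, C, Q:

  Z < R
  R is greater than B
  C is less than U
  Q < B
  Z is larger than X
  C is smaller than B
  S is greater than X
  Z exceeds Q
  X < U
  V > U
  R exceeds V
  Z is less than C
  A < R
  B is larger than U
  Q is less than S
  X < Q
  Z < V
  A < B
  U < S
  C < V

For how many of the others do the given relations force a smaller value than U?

4

Directly below U: X, C.
One step further: Z (3 so far).
One step further: Q (4 so far).
No other element is forced below U by the given relations, so the count is 4.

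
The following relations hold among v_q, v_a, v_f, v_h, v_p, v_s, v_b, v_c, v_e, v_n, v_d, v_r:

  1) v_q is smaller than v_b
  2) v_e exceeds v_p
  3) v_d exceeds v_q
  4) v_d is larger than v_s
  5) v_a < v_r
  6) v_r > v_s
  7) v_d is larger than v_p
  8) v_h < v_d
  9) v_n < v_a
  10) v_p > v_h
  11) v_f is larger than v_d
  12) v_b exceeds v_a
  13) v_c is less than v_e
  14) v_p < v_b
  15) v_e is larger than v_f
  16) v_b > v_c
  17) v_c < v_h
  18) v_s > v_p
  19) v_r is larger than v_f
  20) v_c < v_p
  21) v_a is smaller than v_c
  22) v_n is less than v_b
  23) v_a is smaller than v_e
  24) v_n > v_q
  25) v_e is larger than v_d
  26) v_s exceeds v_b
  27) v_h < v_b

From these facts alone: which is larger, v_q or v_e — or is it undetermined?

Link the given pairs in sequence: v_q < v_n; v_n < v_a; v_a < v_c; v_c < v_h; v_h < v_p; v_p < v_b; v_b < v_s; v_s < v_d; v_d < v_f; v_f < v_e.
Chaining these gives v_q < v_n < v_a < v_c < v_h < v_p < v_b < v_s < v_d < v_f < v_e.
So v_e is larger.

v_e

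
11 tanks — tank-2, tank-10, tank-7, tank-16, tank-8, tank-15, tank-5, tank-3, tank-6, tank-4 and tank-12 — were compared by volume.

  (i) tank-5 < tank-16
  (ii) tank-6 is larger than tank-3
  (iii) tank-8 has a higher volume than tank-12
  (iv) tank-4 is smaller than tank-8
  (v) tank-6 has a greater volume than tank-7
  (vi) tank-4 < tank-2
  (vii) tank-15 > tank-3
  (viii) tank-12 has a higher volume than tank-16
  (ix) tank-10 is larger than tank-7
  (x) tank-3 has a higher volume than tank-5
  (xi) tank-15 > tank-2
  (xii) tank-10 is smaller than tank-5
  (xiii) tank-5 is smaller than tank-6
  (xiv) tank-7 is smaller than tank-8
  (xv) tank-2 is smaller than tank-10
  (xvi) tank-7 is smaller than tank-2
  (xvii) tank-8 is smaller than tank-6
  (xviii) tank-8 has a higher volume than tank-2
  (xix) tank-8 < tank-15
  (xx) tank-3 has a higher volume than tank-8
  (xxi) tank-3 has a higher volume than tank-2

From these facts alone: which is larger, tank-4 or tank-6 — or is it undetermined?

Link the given pairs in sequence: tank-4 < tank-2; tank-2 < tank-10; tank-10 < tank-5; tank-5 < tank-16; tank-16 < tank-12; tank-12 < tank-8; tank-8 < tank-3; tank-3 < tank-6.
Together: tank-4 < tank-2 < tank-10 < tank-5 < tank-16 < tank-12 < tank-8 < tank-3 < tank-6.
So tank-6 is larger.

tank-6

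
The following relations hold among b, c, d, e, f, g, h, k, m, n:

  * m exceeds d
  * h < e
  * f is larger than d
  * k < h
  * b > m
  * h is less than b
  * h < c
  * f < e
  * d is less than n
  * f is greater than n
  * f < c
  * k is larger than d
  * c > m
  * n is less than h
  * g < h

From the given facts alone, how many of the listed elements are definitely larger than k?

4

Directly above k: h.
One step further: e, c, b (4 so far).
No other element is forced above k by the given relations, so the count is 4.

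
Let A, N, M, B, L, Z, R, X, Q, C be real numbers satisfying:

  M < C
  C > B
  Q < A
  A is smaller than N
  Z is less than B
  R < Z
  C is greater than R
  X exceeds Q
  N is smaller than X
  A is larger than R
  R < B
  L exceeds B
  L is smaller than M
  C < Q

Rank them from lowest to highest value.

Each adjacent pair is fixed by a given relation: R < Z; Z < B; B < L; L < M; M < C; C < Q; Q < A; A < N; N < X. Chaining them end to end gives the full order.

R < Z < B < L < M < C < Q < A < N < X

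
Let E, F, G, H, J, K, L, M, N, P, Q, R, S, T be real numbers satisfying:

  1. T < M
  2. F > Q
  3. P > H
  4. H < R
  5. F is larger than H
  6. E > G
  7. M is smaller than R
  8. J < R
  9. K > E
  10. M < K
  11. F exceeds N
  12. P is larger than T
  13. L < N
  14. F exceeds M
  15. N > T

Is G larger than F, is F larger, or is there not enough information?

undetermined

Following every chain through G: above G we get E, K.
F is not reached, and no chain runs the other way from F to G.
So the given relations leave the order of G and F undetermined.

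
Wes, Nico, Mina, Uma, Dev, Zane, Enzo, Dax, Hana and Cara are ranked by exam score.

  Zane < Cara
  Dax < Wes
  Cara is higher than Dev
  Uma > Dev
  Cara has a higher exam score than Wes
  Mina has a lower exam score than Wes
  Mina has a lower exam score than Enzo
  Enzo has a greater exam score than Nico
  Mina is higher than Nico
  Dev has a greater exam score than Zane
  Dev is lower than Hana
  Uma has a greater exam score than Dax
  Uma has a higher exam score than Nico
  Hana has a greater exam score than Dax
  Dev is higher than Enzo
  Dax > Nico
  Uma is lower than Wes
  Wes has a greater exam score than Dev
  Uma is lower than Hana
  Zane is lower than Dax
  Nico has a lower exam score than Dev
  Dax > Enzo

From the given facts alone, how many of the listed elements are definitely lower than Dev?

From Dev the given relations immediately reach Nico, Enzo, Zane.
From those, Mina — 4 in total.
Nothing else is reachable below Dev; 4 in all.

4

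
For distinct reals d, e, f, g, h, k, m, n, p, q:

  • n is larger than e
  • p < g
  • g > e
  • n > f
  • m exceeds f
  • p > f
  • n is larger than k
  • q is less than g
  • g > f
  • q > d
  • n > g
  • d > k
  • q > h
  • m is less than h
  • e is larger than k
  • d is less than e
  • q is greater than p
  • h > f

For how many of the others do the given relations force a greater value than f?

6

The elements the relations force above f are p, m, h, q, g, n — no chain reaches any other.
That is 6.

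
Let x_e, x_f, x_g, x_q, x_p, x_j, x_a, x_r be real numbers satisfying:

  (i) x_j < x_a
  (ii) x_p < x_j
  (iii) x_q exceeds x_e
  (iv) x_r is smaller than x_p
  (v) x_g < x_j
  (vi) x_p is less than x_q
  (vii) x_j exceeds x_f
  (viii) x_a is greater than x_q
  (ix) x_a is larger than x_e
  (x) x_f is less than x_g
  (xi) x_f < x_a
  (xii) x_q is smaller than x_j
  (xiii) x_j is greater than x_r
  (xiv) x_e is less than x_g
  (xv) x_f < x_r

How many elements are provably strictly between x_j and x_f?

The relations place x_f below x_j. An element lies strictly between them when it is forced above x_f and also forced below x_j.
Above x_f: {x_r, x_g, x_p, x_q, x_a}. Below x_j: {x_r, x_e, x_g, x_p, x_q}.
Intersection: {x_r, x_g, x_p, x_q} — 4.

4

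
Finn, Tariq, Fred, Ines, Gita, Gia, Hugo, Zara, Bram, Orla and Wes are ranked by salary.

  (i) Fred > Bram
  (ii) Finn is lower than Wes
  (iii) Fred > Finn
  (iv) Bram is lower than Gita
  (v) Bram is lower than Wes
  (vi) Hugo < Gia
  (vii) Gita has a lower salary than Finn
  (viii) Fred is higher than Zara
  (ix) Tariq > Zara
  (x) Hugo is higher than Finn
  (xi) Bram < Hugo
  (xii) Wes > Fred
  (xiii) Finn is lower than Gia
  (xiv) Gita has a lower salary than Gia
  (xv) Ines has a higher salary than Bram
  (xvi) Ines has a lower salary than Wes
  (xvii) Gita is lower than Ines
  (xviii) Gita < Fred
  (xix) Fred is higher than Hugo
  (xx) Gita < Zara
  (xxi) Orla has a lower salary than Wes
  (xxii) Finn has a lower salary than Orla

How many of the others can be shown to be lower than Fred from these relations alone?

Directly below Fred: Bram, Gita, Zara, Finn, Hugo.
Nothing else is reachable below Fred; 5 in all.

5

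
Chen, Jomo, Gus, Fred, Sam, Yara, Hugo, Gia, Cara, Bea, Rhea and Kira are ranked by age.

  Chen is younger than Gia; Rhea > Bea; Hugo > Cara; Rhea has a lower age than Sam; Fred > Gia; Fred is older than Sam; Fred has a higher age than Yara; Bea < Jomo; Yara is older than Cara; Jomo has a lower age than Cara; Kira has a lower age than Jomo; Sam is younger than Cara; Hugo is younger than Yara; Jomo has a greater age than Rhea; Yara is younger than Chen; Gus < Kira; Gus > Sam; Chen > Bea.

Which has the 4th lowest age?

Piecing the relations together gives one ordering: Bea < Rhea < Sam < Gus < Kira < Jomo < Cara < Hugo < Yara < Chen < Gia < Fred.
The 4th smallest is Gus.

Gus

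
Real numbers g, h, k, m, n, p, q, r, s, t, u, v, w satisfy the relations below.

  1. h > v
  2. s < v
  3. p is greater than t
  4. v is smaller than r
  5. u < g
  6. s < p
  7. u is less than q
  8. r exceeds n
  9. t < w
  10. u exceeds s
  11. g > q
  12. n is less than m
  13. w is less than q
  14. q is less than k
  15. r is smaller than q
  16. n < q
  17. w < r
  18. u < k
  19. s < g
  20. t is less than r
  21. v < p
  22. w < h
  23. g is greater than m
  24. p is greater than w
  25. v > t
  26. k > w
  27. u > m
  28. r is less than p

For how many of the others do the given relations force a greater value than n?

7

From n the given relations immediately reach m, r, q.
From those, u, g, p, k — 7 in total.
Nothing else is reachable above n; 7 in all.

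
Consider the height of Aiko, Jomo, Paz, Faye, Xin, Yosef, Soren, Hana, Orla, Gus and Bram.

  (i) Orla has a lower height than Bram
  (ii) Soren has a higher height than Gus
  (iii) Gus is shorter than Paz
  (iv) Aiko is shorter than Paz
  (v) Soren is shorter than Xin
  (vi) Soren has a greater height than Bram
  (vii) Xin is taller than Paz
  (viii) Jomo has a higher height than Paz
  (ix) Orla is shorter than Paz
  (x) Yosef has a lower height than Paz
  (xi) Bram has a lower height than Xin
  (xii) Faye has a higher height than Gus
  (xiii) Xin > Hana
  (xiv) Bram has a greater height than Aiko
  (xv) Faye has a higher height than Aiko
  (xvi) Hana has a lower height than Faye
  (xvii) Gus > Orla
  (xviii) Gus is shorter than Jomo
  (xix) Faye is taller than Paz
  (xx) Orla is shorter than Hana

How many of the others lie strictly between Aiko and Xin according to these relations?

3

The relations place Aiko below Xin. An element lies strictly between them when it is forced above Aiko and also forced below Xin.
Above Aiko: {Paz, Bram, Jomo, Faye, Soren}. Below Xin: {Orla, Yosef, Gus, Hana, Paz, Bram, Soren}.
Intersection: {Paz, Bram, Soren} — 3.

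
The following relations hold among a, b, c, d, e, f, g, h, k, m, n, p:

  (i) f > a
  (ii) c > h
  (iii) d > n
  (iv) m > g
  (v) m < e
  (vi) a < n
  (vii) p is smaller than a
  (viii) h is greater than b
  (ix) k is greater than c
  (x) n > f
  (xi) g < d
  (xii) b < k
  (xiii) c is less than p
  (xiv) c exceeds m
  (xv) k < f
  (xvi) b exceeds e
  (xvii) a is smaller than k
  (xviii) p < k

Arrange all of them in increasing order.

The consecutive links are each given: g < m; m < e; e < b; b < h; h < c; c < p; p < a; a < k; k < f; f < n; n < d.

g < m < e < b < h < c < p < a < k < f < n < d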